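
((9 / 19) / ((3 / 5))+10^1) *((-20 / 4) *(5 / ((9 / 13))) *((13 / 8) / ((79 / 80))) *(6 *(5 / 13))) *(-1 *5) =33312500 / 4503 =7397.85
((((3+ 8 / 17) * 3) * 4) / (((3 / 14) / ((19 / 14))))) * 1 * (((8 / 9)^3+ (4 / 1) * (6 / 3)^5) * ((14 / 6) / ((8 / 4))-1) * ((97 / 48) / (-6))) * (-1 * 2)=1275267536 / 334611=3811.19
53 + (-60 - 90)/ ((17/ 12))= -899/ 17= -52.88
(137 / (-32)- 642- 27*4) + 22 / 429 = -941279 / 1248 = -754.23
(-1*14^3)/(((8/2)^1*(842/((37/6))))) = -12691/2526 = -5.02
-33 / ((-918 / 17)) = 11 / 18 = 0.61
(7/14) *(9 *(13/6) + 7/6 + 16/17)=551/51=10.80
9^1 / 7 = 9 / 7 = 1.29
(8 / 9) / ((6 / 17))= 68 / 27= 2.52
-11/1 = -11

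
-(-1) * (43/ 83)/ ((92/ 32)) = 344/ 1909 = 0.18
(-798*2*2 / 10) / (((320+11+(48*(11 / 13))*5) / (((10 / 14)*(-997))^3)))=73435098699300 / 340207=215854167.31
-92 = -92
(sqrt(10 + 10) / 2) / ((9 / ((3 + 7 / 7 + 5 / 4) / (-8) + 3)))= 25*sqrt(5) / 96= 0.58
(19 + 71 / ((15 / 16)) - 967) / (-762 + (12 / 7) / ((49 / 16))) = 2243906 / 1958805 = 1.15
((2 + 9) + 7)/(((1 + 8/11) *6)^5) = 161051/1069674768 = 0.00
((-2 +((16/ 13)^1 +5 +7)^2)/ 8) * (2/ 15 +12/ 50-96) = -2068.56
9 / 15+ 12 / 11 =93 / 55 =1.69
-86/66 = -43/33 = -1.30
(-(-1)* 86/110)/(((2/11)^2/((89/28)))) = 42097/560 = 75.17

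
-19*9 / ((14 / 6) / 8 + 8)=-4104 / 199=-20.62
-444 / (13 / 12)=-5328 / 13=-409.85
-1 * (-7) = 7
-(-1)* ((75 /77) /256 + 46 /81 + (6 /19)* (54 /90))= 115458661 /151683840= 0.76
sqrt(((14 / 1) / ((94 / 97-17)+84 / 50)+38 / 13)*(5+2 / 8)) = 12*sqrt(85993271) / 34801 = 3.20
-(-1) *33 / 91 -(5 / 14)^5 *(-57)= 4851081 / 6991712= 0.69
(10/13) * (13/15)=2/3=0.67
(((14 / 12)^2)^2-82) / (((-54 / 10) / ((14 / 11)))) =3635485 / 192456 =18.89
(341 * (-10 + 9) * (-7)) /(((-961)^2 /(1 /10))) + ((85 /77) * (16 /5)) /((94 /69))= 2795866103 /1078136290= 2.59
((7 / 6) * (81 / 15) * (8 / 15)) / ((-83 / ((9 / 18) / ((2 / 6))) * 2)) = -63 / 2075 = -0.03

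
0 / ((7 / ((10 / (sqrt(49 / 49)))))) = 0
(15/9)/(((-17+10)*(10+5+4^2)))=-5/651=-0.01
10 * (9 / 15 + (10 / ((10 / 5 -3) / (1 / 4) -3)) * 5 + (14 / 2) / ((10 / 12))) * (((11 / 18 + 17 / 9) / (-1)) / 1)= -325 / 7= -46.43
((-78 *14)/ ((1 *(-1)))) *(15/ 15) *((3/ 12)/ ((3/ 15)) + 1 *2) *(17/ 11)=60333/ 11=5484.82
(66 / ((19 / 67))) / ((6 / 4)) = 2948 / 19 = 155.16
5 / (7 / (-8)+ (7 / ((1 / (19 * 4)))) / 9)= 360 / 4193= 0.09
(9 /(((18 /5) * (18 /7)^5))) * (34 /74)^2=24286115 /5173637184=0.00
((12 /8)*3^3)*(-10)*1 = -405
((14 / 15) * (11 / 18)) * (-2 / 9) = -0.13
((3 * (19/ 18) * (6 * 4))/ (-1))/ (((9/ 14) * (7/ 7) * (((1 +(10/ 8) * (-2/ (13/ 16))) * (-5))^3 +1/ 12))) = -9350432/ 88580091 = -0.11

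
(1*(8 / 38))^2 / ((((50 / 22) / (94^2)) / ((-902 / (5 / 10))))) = -2805465344 / 9025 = -310854.89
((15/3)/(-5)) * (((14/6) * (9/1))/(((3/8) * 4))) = -14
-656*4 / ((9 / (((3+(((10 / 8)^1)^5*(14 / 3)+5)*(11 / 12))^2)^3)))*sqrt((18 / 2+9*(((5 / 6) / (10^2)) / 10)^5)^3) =-309129169134903729681542572292552000375317631978441*sqrt(7464960000000003) / 43908996768733633726718731616256000000000000000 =-608275346256.01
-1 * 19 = -19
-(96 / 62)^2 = -2304 / 961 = -2.40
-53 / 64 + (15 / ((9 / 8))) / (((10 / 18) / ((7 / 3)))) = 3531 / 64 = 55.17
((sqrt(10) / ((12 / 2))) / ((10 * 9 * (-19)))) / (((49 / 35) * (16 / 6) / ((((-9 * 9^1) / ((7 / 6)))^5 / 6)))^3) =1126419977246958720592007393738632050 * sqrt(10) / 30939858360298531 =115128281730797889383.61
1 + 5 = 6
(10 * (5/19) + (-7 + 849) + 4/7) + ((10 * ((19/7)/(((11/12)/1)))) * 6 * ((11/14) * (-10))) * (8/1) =-9609916/931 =-10322.14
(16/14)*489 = 3912/7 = 558.86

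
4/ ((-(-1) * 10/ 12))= 24/ 5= 4.80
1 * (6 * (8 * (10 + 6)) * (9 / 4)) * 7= 12096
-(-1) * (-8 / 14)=-4 / 7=-0.57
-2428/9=-269.78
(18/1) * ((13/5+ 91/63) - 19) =-1346/5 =-269.20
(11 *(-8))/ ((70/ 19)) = -836/ 35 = -23.89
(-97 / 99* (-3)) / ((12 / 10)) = 485 / 198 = 2.45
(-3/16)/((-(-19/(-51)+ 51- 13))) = 153/31312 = 0.00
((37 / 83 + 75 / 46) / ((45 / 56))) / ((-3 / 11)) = -9.47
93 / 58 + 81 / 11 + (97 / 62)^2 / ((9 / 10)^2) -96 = -4172203657 / 49662558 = -84.01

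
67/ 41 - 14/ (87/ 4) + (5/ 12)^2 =199309/ 171216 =1.16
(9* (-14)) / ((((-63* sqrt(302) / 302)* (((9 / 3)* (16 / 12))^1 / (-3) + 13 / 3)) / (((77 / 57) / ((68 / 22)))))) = 847* sqrt(302) / 2907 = 5.06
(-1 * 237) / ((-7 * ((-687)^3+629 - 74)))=-79 / 756565012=-0.00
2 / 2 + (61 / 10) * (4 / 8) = 4.05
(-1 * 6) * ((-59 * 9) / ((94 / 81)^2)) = 10451673 / 4418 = 2365.70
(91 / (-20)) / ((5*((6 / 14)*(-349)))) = 637 / 104700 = 0.01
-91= -91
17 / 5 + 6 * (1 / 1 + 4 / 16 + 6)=469 / 10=46.90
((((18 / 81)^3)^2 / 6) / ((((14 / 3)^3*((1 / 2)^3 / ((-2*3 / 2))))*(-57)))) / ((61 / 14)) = 0.00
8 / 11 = 0.73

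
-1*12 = -12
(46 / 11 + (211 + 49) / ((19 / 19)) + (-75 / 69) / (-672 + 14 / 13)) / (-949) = -582964611 / 2094126034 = -0.28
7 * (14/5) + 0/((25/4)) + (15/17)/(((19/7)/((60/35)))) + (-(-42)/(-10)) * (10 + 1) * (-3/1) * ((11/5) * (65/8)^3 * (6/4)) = 245348.25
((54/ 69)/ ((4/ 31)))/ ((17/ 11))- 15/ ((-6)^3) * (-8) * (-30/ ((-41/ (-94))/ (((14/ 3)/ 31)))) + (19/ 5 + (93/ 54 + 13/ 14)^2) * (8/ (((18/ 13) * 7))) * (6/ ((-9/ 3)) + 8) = 26217459306883/ 414212023890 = 63.29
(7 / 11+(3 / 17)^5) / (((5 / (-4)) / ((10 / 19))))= -79533376 / 296750113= -0.27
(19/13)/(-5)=-19/65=-0.29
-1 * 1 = -1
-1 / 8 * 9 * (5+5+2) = -27 / 2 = -13.50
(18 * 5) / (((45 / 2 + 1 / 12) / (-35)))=-37800 / 271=-139.48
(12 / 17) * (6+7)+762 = 13110 / 17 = 771.18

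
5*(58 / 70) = 29 / 7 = 4.14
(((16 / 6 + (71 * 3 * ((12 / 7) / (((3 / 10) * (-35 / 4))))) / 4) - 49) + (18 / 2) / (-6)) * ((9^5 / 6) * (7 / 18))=-17705223 / 56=-316164.70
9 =9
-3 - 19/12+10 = 65/12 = 5.42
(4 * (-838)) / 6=-1676 / 3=-558.67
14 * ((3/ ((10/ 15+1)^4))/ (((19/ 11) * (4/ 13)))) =243243/ 23750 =10.24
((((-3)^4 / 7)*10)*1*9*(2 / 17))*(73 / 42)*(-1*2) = -354780 / 833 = -425.91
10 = 10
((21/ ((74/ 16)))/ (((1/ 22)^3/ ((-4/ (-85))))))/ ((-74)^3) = -894432/ 159303685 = -0.01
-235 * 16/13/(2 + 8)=-376/13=-28.92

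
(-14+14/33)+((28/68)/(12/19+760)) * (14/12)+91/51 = -191189719/16215144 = -11.79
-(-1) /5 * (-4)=-4 /5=-0.80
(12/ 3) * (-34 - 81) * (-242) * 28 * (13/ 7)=5788640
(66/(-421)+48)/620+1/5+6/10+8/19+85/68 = 12637587/4959380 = 2.55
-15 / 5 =-3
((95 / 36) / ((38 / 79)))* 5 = 1975 / 72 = 27.43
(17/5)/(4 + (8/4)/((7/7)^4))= 17/30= 0.57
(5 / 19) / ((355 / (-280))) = -280 / 1349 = -0.21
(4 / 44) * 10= 10 / 11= 0.91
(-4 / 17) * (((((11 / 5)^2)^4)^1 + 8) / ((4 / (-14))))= 3044774334 / 6640625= 458.51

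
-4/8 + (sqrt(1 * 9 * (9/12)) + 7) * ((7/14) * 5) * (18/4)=135 * sqrt(3)/8 + 313/4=107.48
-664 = -664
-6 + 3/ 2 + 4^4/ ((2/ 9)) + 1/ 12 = 13771/ 12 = 1147.58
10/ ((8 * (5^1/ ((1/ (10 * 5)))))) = 1/ 200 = 0.00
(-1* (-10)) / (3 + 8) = 10 / 11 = 0.91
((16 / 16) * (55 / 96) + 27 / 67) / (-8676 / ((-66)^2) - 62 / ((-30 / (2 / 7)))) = -0.70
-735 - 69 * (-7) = -252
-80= -80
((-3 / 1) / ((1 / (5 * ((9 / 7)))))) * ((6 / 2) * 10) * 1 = -4050 / 7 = -578.57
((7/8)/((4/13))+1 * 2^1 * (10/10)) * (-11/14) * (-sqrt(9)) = 11.42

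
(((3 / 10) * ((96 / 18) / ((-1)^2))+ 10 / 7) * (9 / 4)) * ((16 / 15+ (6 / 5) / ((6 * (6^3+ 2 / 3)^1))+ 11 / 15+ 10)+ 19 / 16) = 161082423 / 1820000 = 88.51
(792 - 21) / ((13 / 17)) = 13107 / 13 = 1008.23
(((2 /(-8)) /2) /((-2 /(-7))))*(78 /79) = -273 /632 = -0.43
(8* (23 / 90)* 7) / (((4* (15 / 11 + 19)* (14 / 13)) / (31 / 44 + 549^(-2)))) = 558739805 / 4860995328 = 0.11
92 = 92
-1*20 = -20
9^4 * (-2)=-13122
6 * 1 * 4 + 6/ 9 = 74/ 3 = 24.67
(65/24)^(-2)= 576/4225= 0.14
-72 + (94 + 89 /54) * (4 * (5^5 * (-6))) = -64563148 /9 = -7173683.11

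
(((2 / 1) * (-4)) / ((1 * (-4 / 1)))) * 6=12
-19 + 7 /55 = -1038 /55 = -18.87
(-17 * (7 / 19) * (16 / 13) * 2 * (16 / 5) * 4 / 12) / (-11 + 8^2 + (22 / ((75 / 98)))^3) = -1713600000 / 2480910432377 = -0.00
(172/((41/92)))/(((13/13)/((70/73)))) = 1107680/2993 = 370.09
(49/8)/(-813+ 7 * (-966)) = -0.00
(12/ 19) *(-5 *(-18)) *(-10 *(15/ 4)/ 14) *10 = -1522.56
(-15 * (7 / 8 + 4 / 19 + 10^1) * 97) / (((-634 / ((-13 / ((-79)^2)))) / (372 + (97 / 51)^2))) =-10379372870425 / 521442140496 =-19.91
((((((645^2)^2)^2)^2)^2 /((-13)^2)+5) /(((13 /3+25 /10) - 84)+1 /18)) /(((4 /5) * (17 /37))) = -670339962125304044067283960829136999122606199374946021859306153689642262179404497146607148775 /3987724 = -168100892169393880837110100000000000000000000000000000000000000000000000000000000000000.00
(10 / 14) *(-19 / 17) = -95 / 119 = -0.80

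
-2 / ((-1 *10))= 1 / 5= 0.20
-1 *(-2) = 2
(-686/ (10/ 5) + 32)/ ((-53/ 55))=17105/ 53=322.74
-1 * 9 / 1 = -9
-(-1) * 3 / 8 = 3 / 8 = 0.38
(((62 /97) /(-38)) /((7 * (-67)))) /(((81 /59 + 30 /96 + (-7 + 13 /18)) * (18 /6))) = -87792 /33725007239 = -0.00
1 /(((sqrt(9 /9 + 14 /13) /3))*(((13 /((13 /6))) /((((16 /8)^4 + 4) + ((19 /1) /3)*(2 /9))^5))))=32255902407184*sqrt(39) /129140163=1559840.42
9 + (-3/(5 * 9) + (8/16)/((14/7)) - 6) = 3.18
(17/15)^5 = 1419857/759375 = 1.87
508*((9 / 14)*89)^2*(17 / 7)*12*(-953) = -15841336568724 / 343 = -46184654719.31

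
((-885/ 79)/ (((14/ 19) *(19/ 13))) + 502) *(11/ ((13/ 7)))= 5980777/ 2054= 2911.77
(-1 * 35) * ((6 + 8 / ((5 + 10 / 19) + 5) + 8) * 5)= -2583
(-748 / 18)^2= 139876 / 81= 1726.86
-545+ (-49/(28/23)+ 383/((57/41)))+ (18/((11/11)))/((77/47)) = -5245237/17556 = -298.77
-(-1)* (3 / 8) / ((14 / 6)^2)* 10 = 135 / 196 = 0.69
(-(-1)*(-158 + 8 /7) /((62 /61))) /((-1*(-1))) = -33489 /217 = -154.33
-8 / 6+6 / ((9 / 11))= 6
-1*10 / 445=-2 / 89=-0.02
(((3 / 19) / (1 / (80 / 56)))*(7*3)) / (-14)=-45 / 133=-0.34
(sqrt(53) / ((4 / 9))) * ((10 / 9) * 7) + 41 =41 + 35 * sqrt(53) / 2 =168.40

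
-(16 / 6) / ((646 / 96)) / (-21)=128 / 6783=0.02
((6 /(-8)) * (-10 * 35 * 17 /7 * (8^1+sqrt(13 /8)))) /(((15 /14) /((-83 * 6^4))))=-512023680 -16000740 * sqrt(26)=-593611765.49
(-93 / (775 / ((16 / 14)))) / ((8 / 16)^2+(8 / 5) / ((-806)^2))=-15591264 / 28421855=-0.55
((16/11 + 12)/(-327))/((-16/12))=37/1199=0.03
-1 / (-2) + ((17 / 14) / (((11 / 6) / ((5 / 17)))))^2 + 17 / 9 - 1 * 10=-808223 / 106722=-7.57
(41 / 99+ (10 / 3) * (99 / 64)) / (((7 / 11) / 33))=27731 / 96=288.86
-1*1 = -1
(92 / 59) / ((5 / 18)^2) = 29808 / 1475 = 20.21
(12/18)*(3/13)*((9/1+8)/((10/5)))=17/13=1.31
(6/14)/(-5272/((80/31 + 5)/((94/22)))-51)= -165/1163659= -0.00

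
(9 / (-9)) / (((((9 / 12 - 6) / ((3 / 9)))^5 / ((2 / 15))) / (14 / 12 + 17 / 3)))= 41984 / 44659644435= 0.00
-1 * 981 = -981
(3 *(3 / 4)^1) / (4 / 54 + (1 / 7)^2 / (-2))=11907 / 338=35.23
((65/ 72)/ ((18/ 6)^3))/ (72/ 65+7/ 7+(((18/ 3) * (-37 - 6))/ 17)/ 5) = -2873/ 79704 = -0.04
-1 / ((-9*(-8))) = -1 / 72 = -0.01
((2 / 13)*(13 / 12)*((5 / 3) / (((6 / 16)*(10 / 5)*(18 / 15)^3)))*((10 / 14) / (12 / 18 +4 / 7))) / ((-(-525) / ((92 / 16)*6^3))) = 2875 / 9828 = 0.29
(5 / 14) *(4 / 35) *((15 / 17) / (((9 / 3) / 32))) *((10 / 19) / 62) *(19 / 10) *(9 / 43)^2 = 12960 / 47746727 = 0.00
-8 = -8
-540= -540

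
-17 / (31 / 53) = -901 / 31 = -29.06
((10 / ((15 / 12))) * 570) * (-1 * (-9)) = 41040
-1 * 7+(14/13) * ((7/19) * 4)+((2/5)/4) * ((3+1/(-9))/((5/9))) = -30214/6175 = -4.89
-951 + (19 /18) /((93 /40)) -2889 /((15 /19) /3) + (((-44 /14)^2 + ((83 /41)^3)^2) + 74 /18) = -11538884301090468848 /974080126180665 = -11845.93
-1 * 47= -47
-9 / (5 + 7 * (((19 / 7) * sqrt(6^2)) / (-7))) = 63 / 79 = 0.80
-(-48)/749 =0.06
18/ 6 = 3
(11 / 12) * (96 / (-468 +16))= -22 / 113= -0.19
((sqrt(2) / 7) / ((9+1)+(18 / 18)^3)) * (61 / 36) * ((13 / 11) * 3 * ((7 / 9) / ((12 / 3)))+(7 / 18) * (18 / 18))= 3721 * sqrt(2) / 156816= 0.03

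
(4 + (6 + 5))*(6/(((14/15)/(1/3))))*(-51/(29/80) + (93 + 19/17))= -738000/493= -1496.96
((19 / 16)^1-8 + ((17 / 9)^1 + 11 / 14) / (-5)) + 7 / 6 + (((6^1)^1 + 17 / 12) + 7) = 41509 / 5040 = 8.24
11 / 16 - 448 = -447.31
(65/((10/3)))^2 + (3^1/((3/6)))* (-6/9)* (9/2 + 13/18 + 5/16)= 3223/9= 358.11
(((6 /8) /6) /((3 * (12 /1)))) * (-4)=-1 /72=-0.01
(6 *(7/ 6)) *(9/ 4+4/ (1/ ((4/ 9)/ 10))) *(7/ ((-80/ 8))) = -21413/ 1800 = -11.90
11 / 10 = 1.10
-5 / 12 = -0.42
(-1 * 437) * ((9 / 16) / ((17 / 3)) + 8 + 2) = -1200439 / 272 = -4413.38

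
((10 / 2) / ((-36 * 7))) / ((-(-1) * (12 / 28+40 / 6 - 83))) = 0.00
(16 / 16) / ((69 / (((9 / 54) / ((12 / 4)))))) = 1 / 1242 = 0.00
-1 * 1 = -1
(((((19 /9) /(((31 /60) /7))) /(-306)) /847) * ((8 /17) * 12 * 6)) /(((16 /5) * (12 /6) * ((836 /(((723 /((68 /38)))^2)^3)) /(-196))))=2743887008684524408556238675 /4605227644369616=595820059414.27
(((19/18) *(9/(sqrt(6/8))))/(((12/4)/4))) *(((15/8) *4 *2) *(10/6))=1900 *sqrt(3)/9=365.66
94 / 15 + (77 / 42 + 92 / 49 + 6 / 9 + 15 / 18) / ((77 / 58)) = 576802 / 56595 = 10.19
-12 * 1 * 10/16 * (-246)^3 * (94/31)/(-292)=-2623822470/2263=-1159444.31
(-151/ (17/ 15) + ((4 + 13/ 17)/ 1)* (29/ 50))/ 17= -110901/ 14450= -7.67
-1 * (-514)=514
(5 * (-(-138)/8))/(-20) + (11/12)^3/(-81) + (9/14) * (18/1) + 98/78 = 108339499/12737088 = 8.51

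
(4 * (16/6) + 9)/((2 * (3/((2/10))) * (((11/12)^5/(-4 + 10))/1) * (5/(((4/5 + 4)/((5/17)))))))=1996627968/100656875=19.84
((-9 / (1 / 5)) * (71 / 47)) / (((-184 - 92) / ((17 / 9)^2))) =102595 / 116748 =0.88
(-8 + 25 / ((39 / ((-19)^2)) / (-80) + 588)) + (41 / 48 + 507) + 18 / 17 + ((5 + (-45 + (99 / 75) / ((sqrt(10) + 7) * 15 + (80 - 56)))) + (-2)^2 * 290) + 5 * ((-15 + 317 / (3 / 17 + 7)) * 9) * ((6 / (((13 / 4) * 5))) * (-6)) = -4832913619293420253 / 3754390776848400 - 11 * sqrt(10) / 7995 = -1287.27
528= 528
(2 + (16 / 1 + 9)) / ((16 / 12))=81 / 4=20.25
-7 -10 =-17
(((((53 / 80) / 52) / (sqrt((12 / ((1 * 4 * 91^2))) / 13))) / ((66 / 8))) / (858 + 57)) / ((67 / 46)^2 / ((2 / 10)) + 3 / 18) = 196259 * sqrt(39) / 41302532700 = 0.00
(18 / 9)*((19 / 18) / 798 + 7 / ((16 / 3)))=3973 / 1512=2.63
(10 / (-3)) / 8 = -5 / 12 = -0.42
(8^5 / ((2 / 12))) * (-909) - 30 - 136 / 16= -357433421 / 2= -178716710.50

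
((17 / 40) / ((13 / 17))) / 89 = 289 / 46280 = 0.01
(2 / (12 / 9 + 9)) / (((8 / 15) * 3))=15 / 124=0.12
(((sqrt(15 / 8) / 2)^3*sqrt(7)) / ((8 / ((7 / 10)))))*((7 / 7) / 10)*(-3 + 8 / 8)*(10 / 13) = -21*sqrt(210) / 26624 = -0.01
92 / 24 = 23 / 6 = 3.83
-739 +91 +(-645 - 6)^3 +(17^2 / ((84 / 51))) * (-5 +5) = -275895099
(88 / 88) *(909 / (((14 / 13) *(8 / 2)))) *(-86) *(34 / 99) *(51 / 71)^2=-2496447603 / 776314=-3215.77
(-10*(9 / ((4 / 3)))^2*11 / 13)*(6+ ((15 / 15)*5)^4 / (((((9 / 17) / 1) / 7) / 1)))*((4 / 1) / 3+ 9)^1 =-3426339015 / 104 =-32945567.45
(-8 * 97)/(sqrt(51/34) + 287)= -445424/164735 + 776 * sqrt(6)/164735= -2.69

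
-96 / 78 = -16 / 13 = -1.23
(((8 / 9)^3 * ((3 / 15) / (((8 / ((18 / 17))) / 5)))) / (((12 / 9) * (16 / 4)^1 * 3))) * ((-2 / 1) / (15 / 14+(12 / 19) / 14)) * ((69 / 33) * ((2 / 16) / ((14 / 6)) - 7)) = 679972 / 4498659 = 0.15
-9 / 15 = -3 / 5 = -0.60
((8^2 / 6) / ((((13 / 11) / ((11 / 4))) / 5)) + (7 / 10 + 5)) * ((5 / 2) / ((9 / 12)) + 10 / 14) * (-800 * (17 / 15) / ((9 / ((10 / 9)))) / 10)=-1170403760 / 199017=-5880.92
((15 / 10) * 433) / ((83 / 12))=7794 / 83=93.90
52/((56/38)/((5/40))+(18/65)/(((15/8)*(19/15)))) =4.37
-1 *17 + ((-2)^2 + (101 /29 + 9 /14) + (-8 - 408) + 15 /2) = -84727 /203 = -417.37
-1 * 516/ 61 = -516/ 61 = -8.46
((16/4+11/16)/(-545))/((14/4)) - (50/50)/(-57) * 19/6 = 0.05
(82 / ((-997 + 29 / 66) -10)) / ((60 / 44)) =-19844 / 332165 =-0.06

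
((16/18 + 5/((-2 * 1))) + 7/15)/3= -103/270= -0.38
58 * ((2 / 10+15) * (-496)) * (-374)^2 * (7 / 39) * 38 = -81348229157888 / 195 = -417170405937.89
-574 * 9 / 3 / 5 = -1722 / 5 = -344.40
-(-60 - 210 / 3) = 130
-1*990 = -990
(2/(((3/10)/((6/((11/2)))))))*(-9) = -720/11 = -65.45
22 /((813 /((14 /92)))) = 77 /18699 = 0.00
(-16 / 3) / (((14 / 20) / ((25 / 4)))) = -47.62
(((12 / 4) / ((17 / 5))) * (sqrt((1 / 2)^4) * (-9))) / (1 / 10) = -675 / 34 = -19.85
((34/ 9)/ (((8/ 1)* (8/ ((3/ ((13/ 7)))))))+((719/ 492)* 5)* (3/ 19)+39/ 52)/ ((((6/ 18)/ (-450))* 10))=-87456825/ 324064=-269.88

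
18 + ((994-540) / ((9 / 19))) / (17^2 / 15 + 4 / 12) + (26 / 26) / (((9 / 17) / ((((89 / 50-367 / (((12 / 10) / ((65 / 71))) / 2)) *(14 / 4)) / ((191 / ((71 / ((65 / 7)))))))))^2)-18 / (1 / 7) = 1198345105667223258289 / 55057572092250000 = 21765.31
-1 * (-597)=597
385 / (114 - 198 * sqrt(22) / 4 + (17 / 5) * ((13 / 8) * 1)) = -3.42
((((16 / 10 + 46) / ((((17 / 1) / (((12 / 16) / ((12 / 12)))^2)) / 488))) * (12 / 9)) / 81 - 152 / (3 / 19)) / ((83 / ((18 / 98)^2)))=-384756 / 996415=-0.39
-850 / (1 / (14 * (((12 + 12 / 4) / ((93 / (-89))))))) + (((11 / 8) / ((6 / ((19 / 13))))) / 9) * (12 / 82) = 203220114479 / 1189656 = 170822.59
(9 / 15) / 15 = 1 / 25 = 0.04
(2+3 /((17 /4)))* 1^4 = 46 /17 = 2.71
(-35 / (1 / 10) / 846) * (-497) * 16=1391600 / 423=3289.83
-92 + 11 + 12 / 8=-159 / 2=-79.50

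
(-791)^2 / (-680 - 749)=-625681 / 1429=-437.85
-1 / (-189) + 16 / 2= 8.01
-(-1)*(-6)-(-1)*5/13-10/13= -83/13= -6.38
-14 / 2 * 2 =-14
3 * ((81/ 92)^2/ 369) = 0.01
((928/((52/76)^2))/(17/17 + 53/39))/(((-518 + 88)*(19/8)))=-52896/64285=-0.82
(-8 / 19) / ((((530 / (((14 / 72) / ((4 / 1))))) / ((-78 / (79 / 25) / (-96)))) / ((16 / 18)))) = -455 / 51550344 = -0.00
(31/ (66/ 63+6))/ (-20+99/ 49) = -31899/ 130388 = -0.24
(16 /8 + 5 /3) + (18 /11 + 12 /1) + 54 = 2353 /33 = 71.30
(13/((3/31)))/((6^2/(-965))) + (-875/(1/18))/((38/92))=-85635005/2052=-41732.46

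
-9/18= -1/2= -0.50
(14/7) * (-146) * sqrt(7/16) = -73 * sqrt(7) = -193.14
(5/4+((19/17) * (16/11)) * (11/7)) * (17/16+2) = 12677/1088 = 11.65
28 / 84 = 1 / 3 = 0.33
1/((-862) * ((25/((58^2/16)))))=-841/86200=-0.01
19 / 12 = 1.58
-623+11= -612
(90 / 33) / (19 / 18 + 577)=108 / 22891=0.00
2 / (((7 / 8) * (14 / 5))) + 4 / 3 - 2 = 22 / 147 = 0.15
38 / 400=19 / 200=0.10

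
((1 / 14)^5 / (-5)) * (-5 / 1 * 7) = 1 / 76832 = 0.00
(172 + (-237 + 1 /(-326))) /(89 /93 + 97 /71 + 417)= -139924173 /902625866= -0.16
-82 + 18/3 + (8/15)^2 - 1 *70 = -32786/225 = -145.72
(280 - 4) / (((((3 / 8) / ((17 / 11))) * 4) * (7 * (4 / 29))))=22678 / 77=294.52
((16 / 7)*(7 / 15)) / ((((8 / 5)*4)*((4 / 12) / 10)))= 5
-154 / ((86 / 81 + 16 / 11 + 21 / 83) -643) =5694381 / 23673491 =0.24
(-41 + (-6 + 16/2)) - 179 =-218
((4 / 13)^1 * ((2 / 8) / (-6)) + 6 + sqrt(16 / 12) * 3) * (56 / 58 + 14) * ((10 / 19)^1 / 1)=8680 * sqrt(3) / 551 + 1013390 / 21489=74.44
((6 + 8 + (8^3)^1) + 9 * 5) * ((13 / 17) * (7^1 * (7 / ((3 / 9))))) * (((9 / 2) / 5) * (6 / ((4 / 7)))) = 206233209 / 340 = 606568.26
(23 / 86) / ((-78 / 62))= -713 / 3354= -0.21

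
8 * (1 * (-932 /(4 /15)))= -27960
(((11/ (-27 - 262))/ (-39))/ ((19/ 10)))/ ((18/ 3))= 55/ 642447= 0.00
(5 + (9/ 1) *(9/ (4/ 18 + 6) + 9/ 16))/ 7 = 2585/ 784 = 3.30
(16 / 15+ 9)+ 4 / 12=52 / 5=10.40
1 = 1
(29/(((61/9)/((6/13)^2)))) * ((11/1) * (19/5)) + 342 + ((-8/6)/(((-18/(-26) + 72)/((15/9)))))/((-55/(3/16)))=488785192009/1285944660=380.10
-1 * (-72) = 72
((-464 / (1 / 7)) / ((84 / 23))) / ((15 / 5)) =-2668 / 9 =-296.44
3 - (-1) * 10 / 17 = 61 / 17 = 3.59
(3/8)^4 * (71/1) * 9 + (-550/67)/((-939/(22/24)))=9775137101/773074944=12.64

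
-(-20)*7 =140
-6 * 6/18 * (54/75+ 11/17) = -1162/425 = -2.73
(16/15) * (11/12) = 44/45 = 0.98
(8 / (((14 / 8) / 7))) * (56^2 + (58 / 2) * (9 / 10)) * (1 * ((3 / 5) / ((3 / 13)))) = 6577168 / 25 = 263086.72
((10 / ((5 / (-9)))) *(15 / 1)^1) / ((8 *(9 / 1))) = -15 / 4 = -3.75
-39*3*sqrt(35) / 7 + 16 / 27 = 16 / 27 -117*sqrt(35) / 7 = -98.29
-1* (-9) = 9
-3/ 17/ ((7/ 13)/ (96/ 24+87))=-29.82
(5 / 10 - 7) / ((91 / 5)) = -5 / 14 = -0.36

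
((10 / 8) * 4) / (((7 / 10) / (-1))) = -50 / 7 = -7.14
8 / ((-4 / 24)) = -48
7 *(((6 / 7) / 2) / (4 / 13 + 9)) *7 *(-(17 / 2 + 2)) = -5733 / 242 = -23.69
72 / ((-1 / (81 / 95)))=-5832 / 95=-61.39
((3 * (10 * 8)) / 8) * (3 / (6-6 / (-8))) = 40 / 3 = 13.33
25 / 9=2.78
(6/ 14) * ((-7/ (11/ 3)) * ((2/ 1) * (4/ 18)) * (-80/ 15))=64/ 33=1.94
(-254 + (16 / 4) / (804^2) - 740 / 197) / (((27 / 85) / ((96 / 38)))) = -2790015423100 / 1360988487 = -2049.99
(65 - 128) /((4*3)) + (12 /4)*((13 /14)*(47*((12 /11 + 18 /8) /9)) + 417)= 113903 /88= 1294.35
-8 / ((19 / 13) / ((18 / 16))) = -117 / 19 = -6.16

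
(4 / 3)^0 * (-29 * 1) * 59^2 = -100949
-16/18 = -8/9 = -0.89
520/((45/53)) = 5512/9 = 612.44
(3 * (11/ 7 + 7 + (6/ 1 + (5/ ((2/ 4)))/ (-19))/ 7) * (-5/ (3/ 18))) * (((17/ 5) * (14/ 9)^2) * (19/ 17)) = -69664/ 9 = -7740.44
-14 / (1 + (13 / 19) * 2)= -266 / 45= -5.91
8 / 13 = 0.62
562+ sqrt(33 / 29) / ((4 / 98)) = 49 * sqrt(957) / 58+ 562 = 588.14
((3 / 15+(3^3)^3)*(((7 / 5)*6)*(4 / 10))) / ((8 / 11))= 11367048 / 125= 90936.38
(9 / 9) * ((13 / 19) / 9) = 13 / 171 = 0.08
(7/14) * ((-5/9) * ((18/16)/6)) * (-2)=5/48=0.10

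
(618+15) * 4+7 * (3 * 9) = 2721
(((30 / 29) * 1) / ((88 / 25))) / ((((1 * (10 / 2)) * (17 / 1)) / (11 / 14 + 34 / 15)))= 3205 / 303688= 0.01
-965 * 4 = -3860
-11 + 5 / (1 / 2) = -1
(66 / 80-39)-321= -14367 / 40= -359.18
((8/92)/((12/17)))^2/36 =289/685584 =0.00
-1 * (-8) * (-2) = -16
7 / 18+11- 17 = -101 / 18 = -5.61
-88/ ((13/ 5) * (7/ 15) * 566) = -3300/ 25753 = -0.13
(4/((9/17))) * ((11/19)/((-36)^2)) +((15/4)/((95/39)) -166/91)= -354596/1260441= -0.28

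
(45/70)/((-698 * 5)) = -9/48860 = -0.00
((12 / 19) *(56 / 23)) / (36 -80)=-168 / 4807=-0.03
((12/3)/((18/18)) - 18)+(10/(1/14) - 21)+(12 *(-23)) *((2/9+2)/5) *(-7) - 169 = 2384/3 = 794.67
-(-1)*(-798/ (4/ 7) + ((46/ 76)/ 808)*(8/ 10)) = -1396.50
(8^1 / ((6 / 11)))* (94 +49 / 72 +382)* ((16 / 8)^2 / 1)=755062 / 27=27965.26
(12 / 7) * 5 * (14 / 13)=120 / 13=9.23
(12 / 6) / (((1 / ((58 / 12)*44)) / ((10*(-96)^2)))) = 39198720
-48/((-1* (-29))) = -48/29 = -1.66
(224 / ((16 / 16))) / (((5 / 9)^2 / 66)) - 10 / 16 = 9579907 / 200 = 47899.54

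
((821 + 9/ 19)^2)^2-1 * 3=59345668393801933/ 130321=455380701451.05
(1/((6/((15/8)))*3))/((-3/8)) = -5/18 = -0.28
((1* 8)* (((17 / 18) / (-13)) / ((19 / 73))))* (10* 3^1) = -49640 / 741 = -66.99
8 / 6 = 4 / 3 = 1.33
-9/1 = -9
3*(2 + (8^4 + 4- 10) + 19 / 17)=208749 / 17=12279.35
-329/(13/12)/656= -987/2132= -0.46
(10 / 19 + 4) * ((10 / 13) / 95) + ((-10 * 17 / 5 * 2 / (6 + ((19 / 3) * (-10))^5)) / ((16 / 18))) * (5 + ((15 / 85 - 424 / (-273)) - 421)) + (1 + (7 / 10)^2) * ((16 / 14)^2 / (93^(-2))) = 3686194890400846679609 / 218998574765471900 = 16832.05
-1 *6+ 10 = 4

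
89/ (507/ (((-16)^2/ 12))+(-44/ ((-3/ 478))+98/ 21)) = 0.01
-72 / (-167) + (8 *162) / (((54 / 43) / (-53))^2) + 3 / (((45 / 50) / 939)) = 2311504.21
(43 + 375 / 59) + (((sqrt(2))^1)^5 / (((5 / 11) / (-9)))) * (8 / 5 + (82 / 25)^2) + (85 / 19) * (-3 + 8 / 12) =130879 / 3363-3058704 * sqrt(2) / 3125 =-1345.29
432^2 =186624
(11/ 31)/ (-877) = -0.00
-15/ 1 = -15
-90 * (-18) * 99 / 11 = 14580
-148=-148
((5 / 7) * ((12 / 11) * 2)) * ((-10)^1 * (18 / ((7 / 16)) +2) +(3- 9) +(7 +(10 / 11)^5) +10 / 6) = -57920128160 / 86806489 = -667.23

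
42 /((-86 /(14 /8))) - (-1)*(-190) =-32827 /172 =-190.85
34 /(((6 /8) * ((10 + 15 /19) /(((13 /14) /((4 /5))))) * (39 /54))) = 1938 /287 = 6.75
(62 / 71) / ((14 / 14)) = 62 / 71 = 0.87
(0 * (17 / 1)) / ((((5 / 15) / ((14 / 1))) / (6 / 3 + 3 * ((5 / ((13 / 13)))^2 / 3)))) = 0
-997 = -997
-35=-35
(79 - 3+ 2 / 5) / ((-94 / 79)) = -64.21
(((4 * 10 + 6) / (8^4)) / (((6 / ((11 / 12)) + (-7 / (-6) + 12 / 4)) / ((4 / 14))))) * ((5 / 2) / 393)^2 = 6325 / 521808623616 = 0.00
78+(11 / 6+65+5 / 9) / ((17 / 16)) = 21638 / 153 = 141.42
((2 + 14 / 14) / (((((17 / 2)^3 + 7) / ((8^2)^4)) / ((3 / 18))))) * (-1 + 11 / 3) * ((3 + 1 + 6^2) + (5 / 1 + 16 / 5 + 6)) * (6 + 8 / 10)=4946728583168 / 372675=13273572.37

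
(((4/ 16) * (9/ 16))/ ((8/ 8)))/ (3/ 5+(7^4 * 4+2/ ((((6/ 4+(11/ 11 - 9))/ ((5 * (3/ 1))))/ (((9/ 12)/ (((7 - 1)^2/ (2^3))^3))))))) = 47385/ 3236353216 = 0.00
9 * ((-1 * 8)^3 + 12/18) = -4602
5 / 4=1.25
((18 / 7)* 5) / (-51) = -30 / 119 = -0.25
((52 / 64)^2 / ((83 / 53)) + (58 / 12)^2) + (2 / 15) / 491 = 23.78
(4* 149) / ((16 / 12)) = 447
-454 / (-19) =454 / 19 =23.89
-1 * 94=-94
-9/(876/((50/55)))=-15/1606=-0.01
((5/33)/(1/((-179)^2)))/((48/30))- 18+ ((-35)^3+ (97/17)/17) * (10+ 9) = -61922019551/76296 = -811602.44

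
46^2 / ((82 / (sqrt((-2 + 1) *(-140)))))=2116 *sqrt(35) / 41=305.33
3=3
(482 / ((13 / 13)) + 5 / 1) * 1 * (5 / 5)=487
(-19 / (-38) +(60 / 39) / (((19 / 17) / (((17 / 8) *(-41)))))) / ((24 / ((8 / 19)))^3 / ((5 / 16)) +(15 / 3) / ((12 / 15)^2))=-2359920 / 11710278151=-0.00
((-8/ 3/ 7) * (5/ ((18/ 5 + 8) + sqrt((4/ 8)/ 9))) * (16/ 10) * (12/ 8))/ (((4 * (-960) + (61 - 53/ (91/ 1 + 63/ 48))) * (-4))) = -8811360/ 337887801137 + 126600 * sqrt(2)/ 337887801137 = -0.00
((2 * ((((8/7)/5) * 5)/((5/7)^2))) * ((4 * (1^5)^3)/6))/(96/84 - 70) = -784/18075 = -0.04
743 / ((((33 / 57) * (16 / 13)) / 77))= 1284647 / 16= 80290.44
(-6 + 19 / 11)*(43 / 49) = -2021 / 539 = -3.75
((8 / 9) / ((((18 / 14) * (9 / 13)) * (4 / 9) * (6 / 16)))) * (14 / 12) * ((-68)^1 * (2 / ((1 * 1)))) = -693056 / 729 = -950.69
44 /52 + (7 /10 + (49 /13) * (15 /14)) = 363 /65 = 5.58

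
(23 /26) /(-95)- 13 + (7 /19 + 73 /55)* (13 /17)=-1081987 /92378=-11.71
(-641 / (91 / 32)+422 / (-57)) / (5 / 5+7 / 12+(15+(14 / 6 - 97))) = 2.98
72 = 72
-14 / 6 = -7 / 3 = -2.33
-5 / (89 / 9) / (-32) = 45 / 2848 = 0.02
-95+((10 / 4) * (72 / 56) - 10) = -1425 / 14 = -101.79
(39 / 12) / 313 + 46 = 57605 / 1252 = 46.01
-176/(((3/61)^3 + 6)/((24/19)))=-319589248/8625449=-37.05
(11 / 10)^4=14641 / 10000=1.46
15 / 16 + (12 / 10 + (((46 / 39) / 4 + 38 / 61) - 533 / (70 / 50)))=-503132377 / 1332240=-377.66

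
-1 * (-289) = 289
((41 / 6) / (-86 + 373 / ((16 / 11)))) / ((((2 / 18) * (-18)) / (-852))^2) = 6613792 / 909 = 7275.90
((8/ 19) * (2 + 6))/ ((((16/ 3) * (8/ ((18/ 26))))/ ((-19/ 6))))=-9/ 52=-0.17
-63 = -63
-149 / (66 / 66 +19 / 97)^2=-1401941 / 13456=-104.19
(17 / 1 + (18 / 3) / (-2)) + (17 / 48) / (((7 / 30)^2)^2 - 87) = 986259511 / 70467599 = 14.00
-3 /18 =-1 /6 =-0.17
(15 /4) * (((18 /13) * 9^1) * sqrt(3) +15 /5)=45 /4 +1215 * sqrt(3) /26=92.19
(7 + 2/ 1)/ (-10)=-9/ 10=-0.90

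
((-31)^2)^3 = 887503681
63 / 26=2.42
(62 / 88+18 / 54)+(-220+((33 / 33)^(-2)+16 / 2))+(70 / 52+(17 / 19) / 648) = -367290179 / 1760616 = -208.61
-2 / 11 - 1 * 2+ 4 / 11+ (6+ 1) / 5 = -23 / 55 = -0.42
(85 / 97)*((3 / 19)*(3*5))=3825 / 1843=2.08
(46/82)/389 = 23/15949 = 0.00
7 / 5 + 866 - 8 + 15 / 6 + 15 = 8769 / 10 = 876.90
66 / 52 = 33 / 26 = 1.27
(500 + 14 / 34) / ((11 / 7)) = 59549 / 187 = 318.44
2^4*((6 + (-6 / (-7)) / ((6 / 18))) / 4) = 240 / 7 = 34.29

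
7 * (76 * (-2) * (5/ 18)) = -2660/ 9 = -295.56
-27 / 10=-2.70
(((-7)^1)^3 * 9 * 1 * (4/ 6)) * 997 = -2051826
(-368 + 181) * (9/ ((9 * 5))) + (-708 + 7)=-3692/ 5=-738.40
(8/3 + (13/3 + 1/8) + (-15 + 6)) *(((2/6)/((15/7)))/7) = -1/24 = -0.04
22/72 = 11/36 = 0.31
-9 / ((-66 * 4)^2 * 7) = -1 / 54208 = -0.00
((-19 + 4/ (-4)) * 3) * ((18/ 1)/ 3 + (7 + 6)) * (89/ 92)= -25365/ 23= -1102.83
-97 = -97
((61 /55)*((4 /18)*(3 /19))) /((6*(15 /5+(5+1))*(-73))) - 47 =-290417056 /6179085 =-47.00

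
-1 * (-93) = 93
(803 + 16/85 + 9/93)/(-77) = -2116656/202895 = -10.43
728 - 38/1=690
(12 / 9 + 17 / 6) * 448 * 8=44800 / 3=14933.33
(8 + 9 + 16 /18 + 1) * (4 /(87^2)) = 680 /68121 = 0.01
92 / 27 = 3.41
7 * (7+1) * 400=22400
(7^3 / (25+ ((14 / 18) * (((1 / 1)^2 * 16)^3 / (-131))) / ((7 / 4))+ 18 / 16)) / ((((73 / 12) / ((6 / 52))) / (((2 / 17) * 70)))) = 4.38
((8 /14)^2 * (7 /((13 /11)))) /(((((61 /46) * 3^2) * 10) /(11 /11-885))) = -275264 /19215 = -14.33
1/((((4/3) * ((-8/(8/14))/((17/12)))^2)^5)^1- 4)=2015993900449/75472111454700307040636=0.00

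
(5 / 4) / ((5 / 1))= 1 / 4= 0.25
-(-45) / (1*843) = 15 / 281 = 0.05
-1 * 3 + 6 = 3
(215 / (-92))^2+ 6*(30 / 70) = 475927 / 59248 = 8.03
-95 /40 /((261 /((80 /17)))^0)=-19 /8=-2.38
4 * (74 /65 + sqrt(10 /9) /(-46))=4.46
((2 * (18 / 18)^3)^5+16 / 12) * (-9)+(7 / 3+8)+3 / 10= -8681 / 30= -289.37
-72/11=-6.55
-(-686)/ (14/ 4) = 196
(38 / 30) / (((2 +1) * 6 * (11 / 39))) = 247 / 990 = 0.25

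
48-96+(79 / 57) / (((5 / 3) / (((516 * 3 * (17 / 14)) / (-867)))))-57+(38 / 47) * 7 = -53740999 / 531335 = -101.14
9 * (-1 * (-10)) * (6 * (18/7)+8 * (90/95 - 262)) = -24813720/133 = -186569.32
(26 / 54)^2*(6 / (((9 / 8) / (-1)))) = -2704 / 2187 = -1.24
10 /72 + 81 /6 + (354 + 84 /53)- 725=-678821 /1908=-355.78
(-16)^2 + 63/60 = 5141/20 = 257.05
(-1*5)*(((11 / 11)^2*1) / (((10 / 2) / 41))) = -41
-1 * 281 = -281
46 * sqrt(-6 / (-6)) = 46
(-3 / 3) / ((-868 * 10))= 0.00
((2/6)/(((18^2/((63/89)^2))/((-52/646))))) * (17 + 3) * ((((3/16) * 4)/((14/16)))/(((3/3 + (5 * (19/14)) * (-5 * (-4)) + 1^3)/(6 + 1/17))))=-0.00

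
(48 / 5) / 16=0.60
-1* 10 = -10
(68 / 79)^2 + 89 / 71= 883753 / 443111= 1.99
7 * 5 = 35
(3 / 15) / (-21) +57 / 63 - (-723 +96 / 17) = 1282073 / 1785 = 718.25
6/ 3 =2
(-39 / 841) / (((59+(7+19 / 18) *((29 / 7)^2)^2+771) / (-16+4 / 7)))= 26004888 / 116416842085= 0.00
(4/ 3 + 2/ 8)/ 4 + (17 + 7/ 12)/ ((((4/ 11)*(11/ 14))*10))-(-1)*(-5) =31/ 20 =1.55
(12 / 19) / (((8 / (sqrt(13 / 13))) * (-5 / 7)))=-21 / 190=-0.11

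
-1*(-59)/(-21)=-59/21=-2.81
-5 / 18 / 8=-5 / 144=-0.03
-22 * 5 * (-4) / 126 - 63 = -3749 / 63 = -59.51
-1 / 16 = -0.06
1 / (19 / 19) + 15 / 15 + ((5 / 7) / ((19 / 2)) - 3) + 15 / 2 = 1749 / 266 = 6.58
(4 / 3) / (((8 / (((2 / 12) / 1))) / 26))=13 / 18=0.72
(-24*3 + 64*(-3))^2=69696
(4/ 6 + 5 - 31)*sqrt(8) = -152*sqrt(2)/ 3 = -71.65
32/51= 0.63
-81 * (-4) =324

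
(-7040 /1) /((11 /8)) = -5120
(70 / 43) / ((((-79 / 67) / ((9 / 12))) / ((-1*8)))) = 28140 / 3397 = 8.28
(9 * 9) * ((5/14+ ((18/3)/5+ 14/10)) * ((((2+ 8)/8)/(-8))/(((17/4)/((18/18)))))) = -16767/1904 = -8.81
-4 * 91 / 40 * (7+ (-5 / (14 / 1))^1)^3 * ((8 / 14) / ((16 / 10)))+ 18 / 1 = -10259073 / 10976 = -934.68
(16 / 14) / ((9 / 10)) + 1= 143 / 63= 2.27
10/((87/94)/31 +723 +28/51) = 1486140/107533951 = 0.01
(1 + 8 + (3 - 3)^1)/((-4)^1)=-9/4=-2.25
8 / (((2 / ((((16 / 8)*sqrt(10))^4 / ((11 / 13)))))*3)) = 2521.21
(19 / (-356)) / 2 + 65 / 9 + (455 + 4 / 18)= 2963173 / 6408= 462.42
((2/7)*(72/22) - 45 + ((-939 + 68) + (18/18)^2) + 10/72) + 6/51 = -43062307/47124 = -913.81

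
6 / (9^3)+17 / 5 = 4141 / 1215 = 3.41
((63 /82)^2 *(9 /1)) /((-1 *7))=-5103 /6724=-0.76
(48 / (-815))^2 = 2304 / 664225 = 0.00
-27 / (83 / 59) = -1593 / 83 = -19.19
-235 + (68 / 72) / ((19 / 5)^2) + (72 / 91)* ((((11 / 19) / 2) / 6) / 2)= -138909769 / 591318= -234.92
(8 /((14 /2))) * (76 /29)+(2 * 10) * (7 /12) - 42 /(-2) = 21718 /609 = 35.66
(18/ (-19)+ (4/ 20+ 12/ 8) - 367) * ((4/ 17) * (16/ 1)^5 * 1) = -90361929.55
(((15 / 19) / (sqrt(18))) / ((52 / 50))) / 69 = 125 * sqrt(2) / 68172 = 0.00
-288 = -288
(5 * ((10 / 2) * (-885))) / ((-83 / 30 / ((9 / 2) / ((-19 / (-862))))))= 2574686250 / 1577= 1632648.22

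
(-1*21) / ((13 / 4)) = -84 / 13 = -6.46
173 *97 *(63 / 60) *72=1268643.60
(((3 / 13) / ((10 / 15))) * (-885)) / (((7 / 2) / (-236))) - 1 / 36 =67670549 / 3276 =20656.46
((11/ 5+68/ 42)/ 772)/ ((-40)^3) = -401/ 5187840000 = -0.00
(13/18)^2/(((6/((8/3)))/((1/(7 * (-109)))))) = -0.00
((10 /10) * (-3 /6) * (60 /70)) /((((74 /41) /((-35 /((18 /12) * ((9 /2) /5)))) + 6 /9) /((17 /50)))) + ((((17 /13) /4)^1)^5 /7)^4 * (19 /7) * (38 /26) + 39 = 4548021913116622280541636063127712142987929087 /117350310028304716173375844598258881053851648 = 38.76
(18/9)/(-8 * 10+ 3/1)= -2/77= -0.03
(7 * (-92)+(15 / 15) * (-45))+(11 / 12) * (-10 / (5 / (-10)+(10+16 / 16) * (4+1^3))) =-225358 / 327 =-689.17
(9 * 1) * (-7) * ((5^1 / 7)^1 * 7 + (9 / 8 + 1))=-3591 / 8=-448.88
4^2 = 16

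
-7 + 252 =245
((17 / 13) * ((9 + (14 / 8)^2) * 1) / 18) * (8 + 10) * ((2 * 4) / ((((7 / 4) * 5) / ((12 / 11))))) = 78744 / 5005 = 15.73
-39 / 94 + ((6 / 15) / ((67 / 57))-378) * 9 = -107045601 / 31490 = -3399.35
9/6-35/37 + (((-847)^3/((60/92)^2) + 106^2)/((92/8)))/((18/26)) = -618454214973733/3446550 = -179441532.83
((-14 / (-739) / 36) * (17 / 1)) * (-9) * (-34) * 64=129472 / 739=175.20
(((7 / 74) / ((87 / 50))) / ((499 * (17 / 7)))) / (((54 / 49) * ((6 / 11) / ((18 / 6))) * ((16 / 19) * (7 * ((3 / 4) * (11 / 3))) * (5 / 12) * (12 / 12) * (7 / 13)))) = 60515 / 983043972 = 0.00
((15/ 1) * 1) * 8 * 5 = 600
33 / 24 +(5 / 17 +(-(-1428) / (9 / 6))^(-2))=1512729 / 906304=1.67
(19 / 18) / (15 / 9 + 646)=19 / 11658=0.00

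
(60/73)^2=3600/5329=0.68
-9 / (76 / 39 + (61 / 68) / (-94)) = -2243592 / 483413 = -4.64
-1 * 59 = -59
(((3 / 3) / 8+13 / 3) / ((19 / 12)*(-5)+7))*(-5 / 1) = 535 / 22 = 24.32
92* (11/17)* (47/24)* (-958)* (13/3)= -74045257/153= -483955.93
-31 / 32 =-0.97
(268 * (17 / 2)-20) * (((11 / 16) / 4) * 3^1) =37257 / 32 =1164.28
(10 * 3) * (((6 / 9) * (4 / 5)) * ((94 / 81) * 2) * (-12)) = -12032 / 27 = -445.63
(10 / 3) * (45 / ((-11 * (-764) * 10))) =15 / 8404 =0.00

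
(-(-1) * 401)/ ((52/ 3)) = 1203/ 52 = 23.13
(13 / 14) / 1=13 / 14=0.93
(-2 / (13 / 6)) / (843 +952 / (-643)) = -7716 / 7034261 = -0.00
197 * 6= 1182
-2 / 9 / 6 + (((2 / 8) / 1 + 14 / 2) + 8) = 1643 / 108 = 15.21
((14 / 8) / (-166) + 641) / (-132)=-425617 / 87648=-4.86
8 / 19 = 0.42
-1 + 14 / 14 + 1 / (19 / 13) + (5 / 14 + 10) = 2937 / 266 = 11.04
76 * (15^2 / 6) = 2850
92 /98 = 46 /49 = 0.94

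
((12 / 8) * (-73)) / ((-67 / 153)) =33507 / 134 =250.05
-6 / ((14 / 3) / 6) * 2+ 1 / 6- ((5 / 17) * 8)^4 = -161056961 / 3507882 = -45.91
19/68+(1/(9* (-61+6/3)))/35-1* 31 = -38824133/1263780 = -30.72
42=42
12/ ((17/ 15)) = 180/ 17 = 10.59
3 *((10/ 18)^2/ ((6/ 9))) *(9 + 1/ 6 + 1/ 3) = 475/ 36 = 13.19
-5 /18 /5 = -1 /18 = -0.06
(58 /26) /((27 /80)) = 2320 /351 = 6.61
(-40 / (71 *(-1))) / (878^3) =5 / 6006920849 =0.00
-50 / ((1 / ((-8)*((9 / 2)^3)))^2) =-26572050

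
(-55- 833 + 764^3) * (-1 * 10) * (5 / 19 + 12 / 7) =-1172829711280 / 133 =-8818268505.86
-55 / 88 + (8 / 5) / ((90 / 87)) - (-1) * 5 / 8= 116 / 75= 1.55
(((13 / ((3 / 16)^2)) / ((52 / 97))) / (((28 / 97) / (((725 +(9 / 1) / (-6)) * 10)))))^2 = 1186325794056505600 / 3969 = 298897907295667.83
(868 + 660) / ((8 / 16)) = 3056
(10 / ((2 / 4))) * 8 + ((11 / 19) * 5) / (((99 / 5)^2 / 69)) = 160.51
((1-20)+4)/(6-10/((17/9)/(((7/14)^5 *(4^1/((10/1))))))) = -680/269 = -2.53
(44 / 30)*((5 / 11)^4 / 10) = 25 / 3993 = 0.01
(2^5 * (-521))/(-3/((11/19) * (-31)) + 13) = -2842576/2245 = -1266.18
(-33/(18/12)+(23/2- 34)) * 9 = -801/2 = -400.50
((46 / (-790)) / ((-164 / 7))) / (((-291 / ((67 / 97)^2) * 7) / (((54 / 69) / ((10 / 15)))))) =-40401 / 59122956940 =-0.00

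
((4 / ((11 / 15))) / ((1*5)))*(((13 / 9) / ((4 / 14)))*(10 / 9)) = 1820 / 297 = 6.13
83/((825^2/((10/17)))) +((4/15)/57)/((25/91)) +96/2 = 703744634/14656125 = 48.02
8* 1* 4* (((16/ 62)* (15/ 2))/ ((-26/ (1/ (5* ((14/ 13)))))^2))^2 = 18/ 57684025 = 0.00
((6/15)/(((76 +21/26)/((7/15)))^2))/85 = 0.00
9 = 9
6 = 6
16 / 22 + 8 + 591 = 6597 / 11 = 599.73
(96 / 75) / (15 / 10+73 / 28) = 896 / 2875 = 0.31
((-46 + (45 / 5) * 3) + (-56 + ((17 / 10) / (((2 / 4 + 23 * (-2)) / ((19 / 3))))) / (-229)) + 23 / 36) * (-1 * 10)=278926139 / 375102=743.60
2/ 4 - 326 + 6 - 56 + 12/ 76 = -375.34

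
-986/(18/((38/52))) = -9367/234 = -40.03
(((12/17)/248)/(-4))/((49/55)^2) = -9075/10122616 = -0.00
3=3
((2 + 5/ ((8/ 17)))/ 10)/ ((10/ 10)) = 101/ 80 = 1.26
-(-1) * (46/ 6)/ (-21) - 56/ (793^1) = -21767/ 49959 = -0.44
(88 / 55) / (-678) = -4 / 1695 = -0.00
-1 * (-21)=21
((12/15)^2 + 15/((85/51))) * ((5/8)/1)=241/40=6.02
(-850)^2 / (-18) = -40138.89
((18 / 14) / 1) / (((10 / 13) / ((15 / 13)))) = 27 / 14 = 1.93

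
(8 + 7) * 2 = 30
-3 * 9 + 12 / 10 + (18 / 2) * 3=6 / 5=1.20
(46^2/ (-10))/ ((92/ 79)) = -1817/ 10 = -181.70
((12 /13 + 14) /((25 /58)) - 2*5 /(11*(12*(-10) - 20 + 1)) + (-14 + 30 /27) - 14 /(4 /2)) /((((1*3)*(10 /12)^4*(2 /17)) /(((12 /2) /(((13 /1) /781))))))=11457153436176 /367046875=31214.41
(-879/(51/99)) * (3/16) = -87021/272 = -319.93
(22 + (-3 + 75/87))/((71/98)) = 56448/2059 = 27.42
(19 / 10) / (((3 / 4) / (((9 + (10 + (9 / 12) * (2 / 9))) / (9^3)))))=437 / 6561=0.07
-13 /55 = -0.24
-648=-648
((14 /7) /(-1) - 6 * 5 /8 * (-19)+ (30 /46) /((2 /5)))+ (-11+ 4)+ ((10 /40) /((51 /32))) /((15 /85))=53629 /828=64.77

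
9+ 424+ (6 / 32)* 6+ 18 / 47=163375 / 376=434.51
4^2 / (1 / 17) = 272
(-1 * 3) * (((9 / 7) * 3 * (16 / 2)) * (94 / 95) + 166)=-392082 / 665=-589.60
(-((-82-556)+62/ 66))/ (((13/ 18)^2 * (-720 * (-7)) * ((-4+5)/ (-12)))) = -189207/ 65065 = -2.91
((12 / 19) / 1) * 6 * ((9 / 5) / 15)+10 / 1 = 4966 / 475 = 10.45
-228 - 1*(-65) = -163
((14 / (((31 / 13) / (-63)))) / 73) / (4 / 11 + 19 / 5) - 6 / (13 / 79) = -253837788 / 6736951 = -37.68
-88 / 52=-22 / 13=-1.69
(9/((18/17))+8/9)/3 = 169/54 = 3.13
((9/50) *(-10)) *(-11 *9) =891/5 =178.20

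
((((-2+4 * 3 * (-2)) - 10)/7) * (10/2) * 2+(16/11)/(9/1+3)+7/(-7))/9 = -12083/2079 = -5.81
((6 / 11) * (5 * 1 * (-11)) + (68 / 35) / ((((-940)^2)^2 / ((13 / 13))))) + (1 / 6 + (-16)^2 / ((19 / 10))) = 40849273555300969 / 389398543800000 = 104.90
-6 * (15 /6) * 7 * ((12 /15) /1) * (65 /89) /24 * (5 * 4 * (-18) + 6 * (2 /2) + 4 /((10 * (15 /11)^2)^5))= 464405389729538111309 /513218847656250000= 904.89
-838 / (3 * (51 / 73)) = -61174 / 153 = -399.83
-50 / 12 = -25 / 6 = -4.17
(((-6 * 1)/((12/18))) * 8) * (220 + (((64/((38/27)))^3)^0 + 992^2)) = -70868520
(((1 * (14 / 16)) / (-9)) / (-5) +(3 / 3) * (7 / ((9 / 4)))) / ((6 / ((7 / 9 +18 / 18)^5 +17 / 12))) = 1020817441 / 102036672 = 10.00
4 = 4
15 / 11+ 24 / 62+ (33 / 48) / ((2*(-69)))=1314425 / 752928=1.75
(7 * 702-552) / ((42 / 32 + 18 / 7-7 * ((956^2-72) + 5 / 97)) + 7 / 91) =-616053984 / 903467374697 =-0.00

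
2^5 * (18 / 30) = 96 / 5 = 19.20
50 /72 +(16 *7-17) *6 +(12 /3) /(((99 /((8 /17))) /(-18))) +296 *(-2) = -145733 /6732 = -21.65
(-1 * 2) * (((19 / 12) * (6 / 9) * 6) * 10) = -380 / 3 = -126.67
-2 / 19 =-0.11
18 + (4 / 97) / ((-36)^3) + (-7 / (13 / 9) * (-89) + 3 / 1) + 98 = 8094092819 / 14708304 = 550.31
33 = 33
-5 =-5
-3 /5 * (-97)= 291 /5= 58.20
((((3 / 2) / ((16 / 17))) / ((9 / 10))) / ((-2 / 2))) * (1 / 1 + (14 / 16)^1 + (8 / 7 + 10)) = -20655 / 896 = -23.05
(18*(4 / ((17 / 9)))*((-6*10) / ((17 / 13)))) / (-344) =63180 / 12427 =5.08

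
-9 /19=-0.47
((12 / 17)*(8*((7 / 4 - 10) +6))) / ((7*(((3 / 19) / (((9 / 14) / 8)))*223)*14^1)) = -1539 / 5201252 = -0.00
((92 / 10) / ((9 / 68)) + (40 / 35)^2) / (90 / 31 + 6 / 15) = 605089 / 28224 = 21.44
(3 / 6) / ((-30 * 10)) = -1 / 600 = -0.00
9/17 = 0.53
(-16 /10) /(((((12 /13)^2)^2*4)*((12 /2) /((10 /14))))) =-0.07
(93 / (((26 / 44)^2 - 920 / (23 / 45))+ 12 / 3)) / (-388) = 11253 / 84302215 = 0.00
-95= -95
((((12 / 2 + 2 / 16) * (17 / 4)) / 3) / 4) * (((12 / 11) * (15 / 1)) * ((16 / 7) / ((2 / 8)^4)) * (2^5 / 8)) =913920 / 11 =83083.64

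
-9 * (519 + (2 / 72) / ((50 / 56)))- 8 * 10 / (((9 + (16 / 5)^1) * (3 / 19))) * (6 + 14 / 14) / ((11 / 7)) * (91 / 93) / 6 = -66011529314 / 14040675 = -4701.45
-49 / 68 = -0.72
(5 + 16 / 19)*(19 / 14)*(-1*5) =-555 / 14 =-39.64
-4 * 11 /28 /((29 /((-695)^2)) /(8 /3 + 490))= -7853020450 /609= -12894943.27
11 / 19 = 0.58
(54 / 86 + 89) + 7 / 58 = 89.75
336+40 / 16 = 338.50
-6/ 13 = -0.46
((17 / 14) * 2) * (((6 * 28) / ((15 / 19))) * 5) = 2584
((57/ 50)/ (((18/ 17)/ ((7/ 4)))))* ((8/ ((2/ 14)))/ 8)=15827/ 1200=13.19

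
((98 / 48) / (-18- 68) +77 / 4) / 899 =39683 / 1855536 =0.02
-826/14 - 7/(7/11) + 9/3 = -67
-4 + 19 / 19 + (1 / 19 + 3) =1 / 19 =0.05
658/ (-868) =-47/ 62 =-0.76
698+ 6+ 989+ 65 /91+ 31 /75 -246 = 760267 /525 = 1448.13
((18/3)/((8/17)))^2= 2601/16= 162.56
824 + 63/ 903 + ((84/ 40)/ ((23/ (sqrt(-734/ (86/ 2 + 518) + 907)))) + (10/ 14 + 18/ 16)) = 828.66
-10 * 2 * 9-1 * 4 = -184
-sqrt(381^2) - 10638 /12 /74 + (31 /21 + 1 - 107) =-1546241 /3108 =-497.50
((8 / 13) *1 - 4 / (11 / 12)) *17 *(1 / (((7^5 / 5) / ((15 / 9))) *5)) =-45560 / 7210203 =-0.01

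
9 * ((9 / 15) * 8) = 216 / 5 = 43.20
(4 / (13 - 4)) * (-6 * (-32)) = 256 / 3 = 85.33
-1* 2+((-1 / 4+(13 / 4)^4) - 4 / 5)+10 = 118.52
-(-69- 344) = 413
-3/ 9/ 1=-1/ 3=-0.33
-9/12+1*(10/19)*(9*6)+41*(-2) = -4129/76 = -54.33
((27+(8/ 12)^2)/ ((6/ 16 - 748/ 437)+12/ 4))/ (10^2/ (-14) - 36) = -3022292/ 7902585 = -0.38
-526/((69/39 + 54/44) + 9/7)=-1053052/8573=-122.83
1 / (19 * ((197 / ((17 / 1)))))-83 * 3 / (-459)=313270 / 572679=0.55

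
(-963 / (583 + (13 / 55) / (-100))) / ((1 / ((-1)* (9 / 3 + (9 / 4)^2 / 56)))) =5.10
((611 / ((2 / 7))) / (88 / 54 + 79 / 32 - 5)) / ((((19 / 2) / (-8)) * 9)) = 3284736 / 14801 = 221.93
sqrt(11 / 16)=sqrt(11) / 4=0.83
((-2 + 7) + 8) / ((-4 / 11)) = -143 / 4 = -35.75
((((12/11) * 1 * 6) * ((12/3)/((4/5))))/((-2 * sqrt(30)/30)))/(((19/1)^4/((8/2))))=-720 * sqrt(30)/1433531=-0.00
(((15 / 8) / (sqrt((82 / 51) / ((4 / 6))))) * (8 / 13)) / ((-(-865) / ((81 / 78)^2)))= 2187 * sqrt(697) / 62333284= 0.00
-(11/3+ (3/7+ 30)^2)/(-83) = 136646/12201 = 11.20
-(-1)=1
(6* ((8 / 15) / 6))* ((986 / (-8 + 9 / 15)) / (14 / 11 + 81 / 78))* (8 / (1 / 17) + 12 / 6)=-103774528 / 24457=-4243.14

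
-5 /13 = -0.38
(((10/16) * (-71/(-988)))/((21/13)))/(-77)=-355/983136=-0.00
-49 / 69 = -0.71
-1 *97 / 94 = -97 / 94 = -1.03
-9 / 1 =-9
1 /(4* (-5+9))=1 /16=0.06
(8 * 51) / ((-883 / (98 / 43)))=-39984 / 37969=-1.05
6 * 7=42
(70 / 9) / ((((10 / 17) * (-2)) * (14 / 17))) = -289 / 36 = -8.03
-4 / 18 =-2 / 9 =-0.22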